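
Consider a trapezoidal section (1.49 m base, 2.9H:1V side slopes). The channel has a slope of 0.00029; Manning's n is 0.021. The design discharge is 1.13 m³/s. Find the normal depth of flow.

y_n = 0.7 m

Manning's equation rearranged: A R^(2/3) = nQ / (1·√S) = 0.021 × 1.13 / (√0.00029) = 1.393.
Trying y = 0.887 m: A R^(2/3) = 2.329 — too large.
Trying y = 0.479 m: A R^(2/3) = 0.6336 — too small.
Trying y = 0.7 m: A R^(2/3) = 1.395 — ≈ 1.393.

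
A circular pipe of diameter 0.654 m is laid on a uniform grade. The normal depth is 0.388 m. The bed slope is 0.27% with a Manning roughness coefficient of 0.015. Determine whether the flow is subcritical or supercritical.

subcritical

For a circular section of diameter D = 0.654 m at depth y = 0.388 m, the central angle is θ = 2 arccos(1 − 2y/D) = 3.517 rad. Then A = (D²/8)(θ − sin θ) = 0.2076 m² and P = Dθ/2 = 1.15 m.
Hydraulic radius R = A/P = 0.2076/1.15 = 0.1805 m.
V = (1/n) R^(2/3) √S = (1/0.015) × 0.1805^(2/3) × √0.0027 = 1.107 m/s. Hydraulic depth D_h = A/T = 0.2076/0.6425 = 0.3231 m.
Froude number Fr = V/√(g·D_h) = 1.107/√(9.81×0.3231) = 0.622, which is less than 1, so the flow is subcritical.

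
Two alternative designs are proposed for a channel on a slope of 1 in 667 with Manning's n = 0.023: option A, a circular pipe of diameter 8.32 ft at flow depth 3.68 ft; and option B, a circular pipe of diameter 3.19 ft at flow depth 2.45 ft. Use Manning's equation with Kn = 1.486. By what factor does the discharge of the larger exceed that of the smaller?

5.56

Channel A: For a circular section of diameter D = 8.32 ft at depth y = 3.68 ft, the central angle is θ = 2 arccos(1 − 2y/D) = 2.91 rad. Then A = (D²/8)(θ − sin θ) = 23.2 ft² and P = Dθ/2 = 12.11 ft. Hydraulic radius R = A/P = 23.2/12.11 = 1.916 ft. Q_A = (1.486/0.023)·23.2·1.916^(2/3)·√0.001499 = 89.53 ft³/s.
Channel B: For a circular section of diameter D = 3.19 ft at depth y = 2.45 ft, the central angle is θ = 2 arccos(1 − 2y/D) = 4.273 rad. Then A = (D²/8)(θ − sin θ) = 6.587 ft² and P = Dθ/2 = 6.816 ft. Hydraulic radius R = A/P = 6.587/6.816 = 0.9664 ft. Q_B = (1.486/0.023)·6.587·0.9664^(2/3)·√0.001499 = 16.11 ft³/s.
The larger discharge is 89.53 ft³/s and the smaller is 16.11 ft³/s; the ratio is 5.56.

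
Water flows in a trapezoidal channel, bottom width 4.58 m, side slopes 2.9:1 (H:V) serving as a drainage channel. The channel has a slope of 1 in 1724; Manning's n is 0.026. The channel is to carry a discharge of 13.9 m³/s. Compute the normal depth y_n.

y_n = 1.6 m

Manning's equation rearranged: A R^(2/3) = nQ / (1·√S) = 0.026 × 13.9 / (√0.00058) = 15.01.
At y = 1.97 m: A R^(2/3) = 23.11 — over.
At y = 1.18 m: A R^(2/3) = 8.13 — short.
At y = 1.6 m: A R^(2/3) = 14.99 — matches.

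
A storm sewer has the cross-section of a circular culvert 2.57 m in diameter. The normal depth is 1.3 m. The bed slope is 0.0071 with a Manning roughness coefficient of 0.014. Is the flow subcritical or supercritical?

supercritical

For a circular section of diameter D = 2.57 m at depth y = 1.3 m, the central angle is θ = 2 arccos(1 − 2y/D) = 3.165 rad. Then A = (D²/8)(θ − sin θ) = 2.632 m² and P = Dθ/2 = 4.067 m.
Hydraulic radius R = A/P = 2.632/4.067 = 0.6472 m.
V = (1/n) R^(2/3) √S = (1/0.014) × 0.6472^(2/3) × √0.0071 = 4.503 m/s. Hydraulic depth D_h = A/T = 2.632/2.57 = 1.024 m.
Froude number Fr = V/√(g·D_h) = 4.503/√(9.81×1.024) = 1.42, which is greater than 1, so the flow is supercritical.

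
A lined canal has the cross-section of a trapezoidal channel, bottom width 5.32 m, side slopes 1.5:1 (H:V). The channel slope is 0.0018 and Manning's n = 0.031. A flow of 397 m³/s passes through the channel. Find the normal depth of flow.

Manning's equation rearranged: A R^(2/3) = nQ / (1·√S) = 0.031 × 397 / (√0.0018) = 290.1.
Trying y = 6.2 m: A R^(2/3) = 199.9 — low.
Trying y = 8.21 m: A R^(2/3) = 373.7 — high.
Trying y = 7.34 m: A R^(2/3) = 290.4 — ≈ 290.1.

y_n = 7.34 m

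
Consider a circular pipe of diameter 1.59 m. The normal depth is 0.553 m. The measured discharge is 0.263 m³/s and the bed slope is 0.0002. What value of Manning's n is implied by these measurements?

n = 0.015

For a circular section of diameter D = 1.59 m at depth y = 0.553 m, the central angle is θ = 2 arccos(1 − 2y/D) = 2.523 rad. Then A = (D²/8)(θ − sin θ) = 0.614 m² and P = Dθ/2 = 2.006 m.
Hydraulic radius R = A/P = 0.614/2.006 = 0.3061 m.
Rearranging Manning's equation: n = (1/Q) A R^(2/3) S^(1/2) = (1/0.263) × 0.614 × 0.3061^(2/3) × √0.0002 = 0.015.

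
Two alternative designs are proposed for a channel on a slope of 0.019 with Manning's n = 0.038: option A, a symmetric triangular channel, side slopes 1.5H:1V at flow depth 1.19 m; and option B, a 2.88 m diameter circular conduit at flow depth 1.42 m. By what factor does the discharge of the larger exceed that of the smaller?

Channel A: For a triangular section with side slope z = 1.5: A = zy² = 1.5×1.19² = 2.124 m²; P = 2y√(1+z²) = 2×1.19×1.803 = 4.291 m. Hydraulic radius R = A/P = 2.124/4.291 = 0.4951 m. Q_A = (1/0.038)·2.124·0.4951^(2/3)·√0.019 = 4.822 m³/s.
Channel B: For a circular section of diameter D = 2.88 m at depth y = 1.42 m, the central angle is θ = 2 arccos(1 − 2y/D) = 3.114 rad. Then A = (D²/8)(θ − sin θ) = 3.2 m² and P = Dθ/2 = 4.484 m. Hydraulic radius R = A/P = 3.2/4.484 = 0.7136 m. Q_B = (1/0.038)·3.2·0.7136^(2/3)·√0.019 = 9.268 m³/s.
The larger discharge is 9.268 m³/s and the smaller is 4.822 m³/s; the ratio is 1.92.

1.92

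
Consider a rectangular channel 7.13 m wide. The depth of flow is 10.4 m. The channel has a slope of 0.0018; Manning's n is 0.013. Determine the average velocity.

Flow area A = b·y = 7.13 × 10.4 = 74.15 m². Wetted perimeter P = b + 2y = 7.13 + 2×10.4 = 27.93 m.
Hydraulic radius R = A/P = 74.15/27.93 = 2.655 m.
From Manning's equation, V = (1/n) R^(2/3) S^(1/2) = (1/0.013) × 2.655^(2/3) × 0.0018^(1/2) = 6.26 m/s.

V = 6.26 m/s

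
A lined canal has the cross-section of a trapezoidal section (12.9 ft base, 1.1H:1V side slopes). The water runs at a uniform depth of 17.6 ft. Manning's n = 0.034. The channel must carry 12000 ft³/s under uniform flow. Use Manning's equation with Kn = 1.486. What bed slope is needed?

S = 0.0131

With bottom width b = 12.9 ft and side slope z = 1.1: A = (b + zy)y = (12.9 + 1.1×17.6)×17.6 = 567.8 ft²; P = b + 2y√(1+z²) = 12.9 + 2×17.6×1.487 = 65.23 ft.
Hydraulic radius R = A/P = 567.8/65.23 = 8.704 ft.
From Manning's equation, S = [nQ / (1.486 A R^(2/3))]² = [0.034 × 12000 / (1.486 × 567.8 × 8.704^(2/3))]² = 0.0131.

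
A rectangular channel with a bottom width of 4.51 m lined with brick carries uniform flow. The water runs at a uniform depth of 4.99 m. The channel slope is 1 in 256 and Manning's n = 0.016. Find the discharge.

Q = 118 m³/s

Flow area A = b·y = 4.51 × 4.99 = 22.5 m². Wetted perimeter P = b + 2y = 4.51 + 2×4.99 = 14.49 m.
Hydraulic radius R = A/P = 22.5/14.49 = 1.553 m.
Manning's equation: Q = (1/n) A R^(2/3) S^(1/2) = (1/0.016) × 22.5 × 1.553^(2/3) × 0.003906^(1/2) = 118 m³/s.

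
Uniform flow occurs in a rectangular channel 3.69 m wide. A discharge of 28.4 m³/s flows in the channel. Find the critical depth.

For a rectangular channel, critical depth y_c = (q²/g)^(1/3) where q = Q/b = 28.4/3.69 = 7.696 m²/s.
So y_c = (7.696²/9.81)^(1/3) = 1.82 m.

y_c = 1.82 m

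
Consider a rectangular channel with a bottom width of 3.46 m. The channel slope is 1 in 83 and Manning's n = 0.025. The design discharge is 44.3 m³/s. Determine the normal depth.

Manning's equation rearranged: A R^(2/3) = nQ / (1·√S) = 0.025 × 44.3 / (√0.01205) = 10.09.
Trying y = 3.05 m: A R^(2/3) = 11.27 — over.
Trying y = 2.29 m: A R^(2/3) = 7.847 — short.
Trying y = 2.79 m: A R^(2/3) = 10.09 — close enough.

y_n = 2.79 m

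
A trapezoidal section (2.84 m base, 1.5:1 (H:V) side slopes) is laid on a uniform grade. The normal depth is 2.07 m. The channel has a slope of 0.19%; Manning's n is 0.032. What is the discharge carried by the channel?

Q = 18.9 m³/s

With bottom width b = 2.84 m and side slope z = 1.5: A = (b + zy)y = (2.84 + 1.5×2.07)×2.07 = 12.31 m²; P = b + 2y√(1+z²) = 2.84 + 2×2.07×1.803 = 10.3 m.
Hydraulic radius R = A/P = 12.31/10.3 = 1.194 m.
Manning's equation: Q = (1/n) A R^(2/3) S^(1/2) = (1/0.032) × 12.31 × 1.194^(2/3) × 0.0019^(1/2) = 18.9 m³/s.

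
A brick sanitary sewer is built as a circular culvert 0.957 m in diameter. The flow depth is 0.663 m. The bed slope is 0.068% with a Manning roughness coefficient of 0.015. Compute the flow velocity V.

For a circular section of diameter D = 0.957 m at depth y = 0.663 m, the central angle is θ = 2 arccos(1 − 2y/D) = 3.933 rad. Then A = (D²/8)(θ − sin θ) = 0.5317 m² and P = Dθ/2 = 1.882 m.
Hydraulic radius R = A/P = 0.5317/1.882 = 0.2825 m.
From Manning's equation, V = (1/n) R^(2/3) S^(1/2) = (1/0.015) × 0.2825^(2/3) × 0.00068^(1/2) = 0.749 m/s.

V = 0.749 m/s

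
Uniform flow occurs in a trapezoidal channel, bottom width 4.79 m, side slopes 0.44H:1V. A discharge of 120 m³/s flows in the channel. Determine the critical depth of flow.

y_c = 3.56 m

At critical depth, Q² T / (g A³) = 1, i.e. A³/T = Q²/g = 120²/9.81 = 1468.
Trying y = 2.5 m: A³/T = 456.8 — short.
Trying y = 4.33 m: A³/T = 2833 — over.
Trying y = 3.56 m: A³/T = 1463 — matches.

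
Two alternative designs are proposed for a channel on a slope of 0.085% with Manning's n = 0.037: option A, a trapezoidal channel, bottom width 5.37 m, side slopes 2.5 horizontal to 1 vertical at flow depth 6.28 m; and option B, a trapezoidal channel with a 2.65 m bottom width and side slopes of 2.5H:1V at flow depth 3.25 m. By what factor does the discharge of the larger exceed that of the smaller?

Channel A: With bottom width b = 5.37 m and side slope z = 2.5: A = (b + zy)y = (5.37 + 2.5×6.28)×6.28 = 132.3 m²; P = b + 2y√(1+z²) = 5.37 + 2×6.28×2.693 = 39.19 m. Hydraulic radius R = A/P = 132.3/39.19 = 3.376 m. Q_A = (1/0.037)·132.3·3.376^(2/3)·√0.00085 = 234.7 m³/s.
Channel B: With bottom width b = 2.65 m and side slope z = 2.5: A = (b + zy)y = (2.65 + 2.5×3.25)×3.25 = 35.02 m²; P = b + 2y√(1+z²) = 2.65 + 2×3.25×2.693 = 20.15 m. Hydraulic radius R = A/P = 35.02/20.15 = 1.738 m. Q_B = (1/0.037)·35.02·1.738^(2/3)·√0.00085 = 39.88 m³/s.
The larger discharge is 234.7 m³/s and the smaller is 39.88 m³/s; the ratio is 5.88.

5.88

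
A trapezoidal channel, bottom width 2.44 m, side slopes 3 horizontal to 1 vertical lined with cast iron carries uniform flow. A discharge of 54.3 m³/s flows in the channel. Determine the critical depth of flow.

At critical depth, Q² T / (g A³) = 1, i.e. A³/T = Q²/g = 54.3²/9.81 = 300.6.
Try y = 2.17 m: A³/T = 473.8 — high.
Try y = 1.66 m: A³/T = 150.7 — low.
Try y = 1.95 m: A³/T = 298.8 — close enough.

y_c = 1.95 m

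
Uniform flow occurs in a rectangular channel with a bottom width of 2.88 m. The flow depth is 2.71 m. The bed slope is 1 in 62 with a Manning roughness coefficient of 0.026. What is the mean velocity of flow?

V = 4.69 m/s

Flow area A = b·y = 2.88 × 2.71 = 7.805 m². Wetted perimeter P = b + 2y = 2.88 + 2×2.71 = 8.3 m.
Hydraulic radius R = A/P = 7.805/8.3 = 0.9403 m.
From Manning's equation, V = (1/n) R^(2/3) S^(1/2) = (1/0.026) × 0.9403^(2/3) × 0.01613^(1/2) = 4.69 m/s.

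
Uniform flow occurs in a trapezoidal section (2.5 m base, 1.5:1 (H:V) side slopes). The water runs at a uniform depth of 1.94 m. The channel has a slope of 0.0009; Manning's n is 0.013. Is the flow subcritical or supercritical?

With bottom width b = 2.5 m and side slope z = 1.5: A = (b + zy)y = (2.5 + 1.5×1.94)×1.94 = 10.5 m²; P = b + 2y√(1+z²) = 2.5 + 2×1.94×1.803 = 9.495 m.
Hydraulic radius R = A/P = 10.5/9.495 = 1.105 m.
V = (1/n) R^(2/3) √S = (1/0.013) × 1.105^(2/3) × √0.0009 = 2.467 m/s. Hydraulic depth D_h = A/T = 10.5/8.32 = 1.261 m.
Froude number Fr = V/√(g·D_h) = 2.467/√(9.81×1.261) = 0.701, which is less than 1, so the flow is subcritical.

subcritical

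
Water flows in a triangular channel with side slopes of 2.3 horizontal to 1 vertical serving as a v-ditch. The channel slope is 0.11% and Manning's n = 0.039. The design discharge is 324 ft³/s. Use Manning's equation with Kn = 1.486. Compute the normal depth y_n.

Manning's equation rearranged: A R^(2/3) = nQ / (1.486·√S) = 0.039 × 324 / (1.486 × √0.0011) = 256.4.
Trying y = 5.28 ft: A R^(2/3) = 115.6 — short.
Trying y = 7.12 ft: A R^(2/3) = 256.6 — matches.

y_n = 7.12 ft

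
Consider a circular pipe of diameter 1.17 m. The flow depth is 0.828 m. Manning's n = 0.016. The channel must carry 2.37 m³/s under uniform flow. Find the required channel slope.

S = 0.00888

For a circular section of diameter D = 1.17 m at depth y = 0.828 m, the central angle is θ = 2 arccos(1 − 2y/D) = 3.998 rad. Then A = (D²/8)(θ − sin θ) = 0.8135 m² and P = Dθ/2 = 2.339 m.
Hydraulic radius R = A/P = 0.8135/2.339 = 0.3478 m.
From Manning's equation, S = [nQ / (1 A R^(2/3))]² = [0.016 × 2.37 / (1 × 0.8135 × 0.3478^(2/3))]² = 0.00888.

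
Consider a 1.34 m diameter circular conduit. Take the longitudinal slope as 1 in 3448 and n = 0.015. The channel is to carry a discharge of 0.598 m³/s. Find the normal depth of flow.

Manning's equation rearranged: A R^(2/3) = nQ / (1·√S) = 0.015 × 0.598 / (√0.00029) = 0.5267.
At y = 0.974 m: A R^(2/3) = 0.5974 — over.
At y = 0.605 m: A R^(2/3) = 0.285 — short.
At y = 0.886 m: A R^(2/3) = 0.5271 — close enough.

y_n = 0.886 m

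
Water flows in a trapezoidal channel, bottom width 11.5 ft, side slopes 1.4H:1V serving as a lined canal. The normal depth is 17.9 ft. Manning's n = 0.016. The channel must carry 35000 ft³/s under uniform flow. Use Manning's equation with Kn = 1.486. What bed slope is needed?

S = 0.0178

With bottom width b = 11.5 ft and side slope z = 1.4: A = (b + zy)y = (11.5 + 1.4×17.9)×17.9 = 654.4 ft²; P = b + 2y√(1+z²) = 11.5 + 2×17.9×1.72 = 73.09 ft.
Hydraulic radius R = A/P = 654.4/73.09 = 8.953 ft.
From Manning's equation, S = [nQ / (1.486 A R^(2/3))]² = [0.016 × 35000 / (1.486 × 654.4 × 8.953^(2/3))]² = 0.0178.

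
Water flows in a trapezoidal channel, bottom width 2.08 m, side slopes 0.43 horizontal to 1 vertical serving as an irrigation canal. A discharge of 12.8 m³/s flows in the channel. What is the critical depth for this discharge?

At critical depth, Q² T / (g A³) = 1, i.e. A³/T = Q²/g = 12.8²/9.81 = 16.7.
Trying y = 1.66 m: A³/T = 28.44 — high.
Trying y = 1.42 m: A³/T = 16.89 — matches.

y_c = 1.42 m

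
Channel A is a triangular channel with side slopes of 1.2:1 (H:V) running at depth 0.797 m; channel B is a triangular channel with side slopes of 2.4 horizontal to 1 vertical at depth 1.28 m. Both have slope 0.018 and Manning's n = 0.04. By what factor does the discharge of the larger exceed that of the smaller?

Channel A: For a triangular section with side slope z = 1.2: A = zy² = 1.2×0.797² = 0.7623 m²; P = 2y√(1+z²) = 2×0.797×1.562 = 2.49 m. Hydraulic radius R = A/P = 0.7623/2.49 = 0.3061 m. Q_A = (1/0.04)·0.7623·0.3061^(2/3)·√0.018 = 1.161 m³/s.
Channel B: For a triangular section with side slope z = 2.4: A = zy² = 2.4×1.28² = 3.932 m²; P = 2y√(1+z²) = 2×1.28×2.6 = 6.656 m. Hydraulic radius R = A/P = 3.932/6.656 = 0.5908 m. Q_B = (1/0.04)·3.932·0.5908^(2/3)·√0.018 = 9.286 m³/s.
The larger discharge is 9.286 m³/s and the smaller is 1.161 m³/s; the ratio is 8.

8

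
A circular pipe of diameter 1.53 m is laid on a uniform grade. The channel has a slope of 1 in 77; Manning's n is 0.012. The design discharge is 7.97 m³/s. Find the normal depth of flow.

y_n = 1.1 m

Manning's equation rearranged: A R^(2/3) = nQ / (1·√S) = 0.012 × 7.97 / (√0.01299) = 0.8392.
At y = 0.826 m: A R^(2/3) = 0.5505 — short.
At y = 1.1 m: A R^(2/3) = 0.8394 — close enough.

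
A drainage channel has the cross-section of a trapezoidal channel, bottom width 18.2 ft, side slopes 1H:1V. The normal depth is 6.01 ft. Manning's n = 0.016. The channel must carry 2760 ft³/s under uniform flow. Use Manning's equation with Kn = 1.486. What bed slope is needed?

S = 0.00629

With bottom width b = 18.2 ft and side slope z = 1: A = (b + zy)y = (18.2 + 1×6.01)×6.01 = 145.5 ft²; P = b + 2y√(1+z²) = 18.2 + 2×6.01×1.414 = 35.2 ft.
Hydraulic radius R = A/P = 145.5/35.2 = 4.134 ft.
From Manning's equation, S = [nQ / (1.486 A R^(2/3))]² = [0.016 × 2760 / (1.486 × 145.5 × 4.134^(2/3))]² = 0.00629.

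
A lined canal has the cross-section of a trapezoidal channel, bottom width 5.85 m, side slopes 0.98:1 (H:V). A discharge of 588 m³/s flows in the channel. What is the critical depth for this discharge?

At critical depth, Q² T / (g A³) = 1, i.e. A³/T = Q²/g = 588²/9.81 = 35240.
Try y = 8.79 m: A³/T = 89050 — over.
Try y = 6.15 m: A³/T = 21770 — short.
Try y = 6.96 m: A³/T = 35190 — close enough.

y_c = 6.96 m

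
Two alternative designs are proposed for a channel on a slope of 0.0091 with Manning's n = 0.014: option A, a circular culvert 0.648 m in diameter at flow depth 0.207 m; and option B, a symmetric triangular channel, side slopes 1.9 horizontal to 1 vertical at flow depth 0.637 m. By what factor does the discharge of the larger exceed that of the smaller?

Channel A: For a circular section of diameter D = 0.648 m at depth y = 0.207 m, the central angle is θ = 2 arccos(1 − 2y/D) = 2.403 rad. Then A = (D²/8)(θ − sin θ) = 0.09076 m² and P = Dθ/2 = 0.7785 m. Hydraulic radius R = A/P = 0.09076/0.7785 = 0.1166 m. Q_A = (1/0.014)·0.09076·0.1166^(2/3)·√0.0091 = 0.1476 m³/s.
Channel B: For a triangular section with side slope z = 1.9: A = zy² = 1.9×0.637² = 0.771 m²; P = 2y√(1+z²) = 2×0.637×2.147 = 2.735 m. Hydraulic radius R = A/P = 0.771/2.735 = 0.2818 m. Q_B = (1/0.014)·0.771·0.2818^(2/3)·√0.0091 = 2.258 m³/s.
The larger discharge is 2.258 m³/s and the smaller is 0.1476 m³/s; the ratio is 15.3.

15.3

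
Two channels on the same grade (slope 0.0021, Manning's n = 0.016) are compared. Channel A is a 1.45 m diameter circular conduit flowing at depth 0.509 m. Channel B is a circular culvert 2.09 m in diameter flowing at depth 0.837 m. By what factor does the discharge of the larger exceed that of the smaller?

Channel A: For a circular section of diameter D = 1.45 m at depth y = 0.509 m, the central angle is θ = 2 arccos(1 − 2y/D) = 2.537 rad. Then A = (D²/8)(θ − sin θ) = 0.5171 m² and P = Dθ/2 = 1.839 m. Hydraulic radius R = A/P = 0.5171/1.839 = 0.2812 m. Q_A = (1/0.016)·0.5171·0.2812^(2/3)·√0.0021 = 0.6358 m³/s.
Channel B: For a circular section of diameter D = 2.09 m at depth y = 0.837 m, the central angle is θ = 2 arccos(1 − 2y/D) = 2.741 rad. Then A = (D²/8)(θ − sin θ) = 1.284 m² and P = Dθ/2 = 2.864 m. Hydraulic radius R = A/P = 1.284/2.864 = 0.4481 m. Q_B = (1/0.016)·1.284·0.4481^(2/3)·√0.0021 = 2.153 m³/s.
The larger discharge is 2.153 m³/s and the smaller is 0.6358 m³/s; the ratio is 3.39.

3.39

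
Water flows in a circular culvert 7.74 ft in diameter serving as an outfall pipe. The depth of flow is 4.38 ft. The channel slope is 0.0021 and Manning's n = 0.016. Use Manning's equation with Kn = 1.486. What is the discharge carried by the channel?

Q = 191 ft³/s

For a circular section of diameter D = 7.74 ft at depth y = 4.38 ft, the central angle is θ = 2 arccos(1 − 2y/D) = 3.406 rad. Then A = (D²/8)(θ − sin θ) = 27.46 ft² and P = Dθ/2 = 13.18 ft.
Hydraulic radius R = A/P = 27.46/13.18 = 2.083 ft.
Manning's equation: Q = (1.486/n) A R^(2/3) S^(1/2) = (1.486/0.016) × 27.46 × 2.083^(2/3) × 0.0021^(1/2) = 191 ft³/s.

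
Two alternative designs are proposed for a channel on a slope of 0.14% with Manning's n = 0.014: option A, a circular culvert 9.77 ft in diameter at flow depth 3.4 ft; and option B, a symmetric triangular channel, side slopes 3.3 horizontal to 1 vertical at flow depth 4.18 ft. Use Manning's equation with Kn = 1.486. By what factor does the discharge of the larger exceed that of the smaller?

Channel A: For a circular section of diameter D = 9.77 ft at depth y = 3.4 ft, the central angle is θ = 2 arccos(1 − 2y/D) = 2.524 rad. Then A = (D²/8)(θ − sin θ) = 23.2 ft² and P = Dθ/2 = 12.33 ft. Hydraulic radius R = A/P = 23.2/12.33 = 1.882 ft. Q_A = (1.486/0.014)·23.2·1.882^(2/3)·√0.0014 = 140.5 ft³/s.
Channel B: For a triangular section with side slope z = 3.3: A = zy² = 3.3×4.18² = 57.66 ft²; P = 2y√(1+z²) = 2×4.18×3.448 = 28.83 ft. Hydraulic radius R = A/P = 57.66/28.83 = 2 ft. Q_B = (1.486/0.014)·57.66·2^(2/3)·√0.0014 = 363.5 ft³/s.
The larger discharge is 363.5 ft³/s and the smaller is 140.5 ft³/s; the ratio is 2.59.

2.59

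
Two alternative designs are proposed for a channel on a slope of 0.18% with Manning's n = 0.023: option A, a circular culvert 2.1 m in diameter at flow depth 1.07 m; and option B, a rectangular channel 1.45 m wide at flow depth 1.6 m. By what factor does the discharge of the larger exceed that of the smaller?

1.25

Channel A: For a circular section of diameter D = 2.1 m at depth y = 1.07 m, the central angle is θ = 2 arccos(1 − 2y/D) = 3.18 rad. Then A = (D²/8)(θ − sin θ) = 1.774 m² and P = Dθ/2 = 3.339 m. Hydraulic radius R = A/P = 1.774/3.339 = 0.5313 m. Q_A = (1/0.023)·1.774·0.5313^(2/3)·√0.0018 = 2.146 m³/s.
Channel B: Flow area A = b·y = 1.45 × 1.6 = 2.32 m². Wetted perimeter P = b + 2y = 1.45 + 2×1.6 = 4.65 m. Hydraulic radius R = A/P = 2.32/4.65 = 0.4989 m. Q_B = (1/0.023)·2.32·0.4989^(2/3)·√0.0018 = 2.692 m³/s.
The larger discharge is 2.692 m³/s and the smaller is 2.146 m³/s; the ratio is 1.25.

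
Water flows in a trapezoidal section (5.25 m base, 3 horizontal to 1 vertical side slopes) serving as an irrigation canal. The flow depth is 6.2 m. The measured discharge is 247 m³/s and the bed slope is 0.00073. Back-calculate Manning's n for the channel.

n = 0.036

With bottom width b = 5.25 m and side slope z = 3: A = (b + zy)y = (5.25 + 3×6.2)×6.2 = 147.9 m²; P = b + 2y√(1+z²) = 5.25 + 2×6.2×3.162 = 44.46 m.
Hydraulic radius R = A/P = 147.9/44.46 = 3.326 m.
Rearranging Manning's equation: n = (1/Q) A R^(2/3) S^(1/2) = (1/247) × 147.9 × 3.326^(2/3) × √0.00073 = 0.036.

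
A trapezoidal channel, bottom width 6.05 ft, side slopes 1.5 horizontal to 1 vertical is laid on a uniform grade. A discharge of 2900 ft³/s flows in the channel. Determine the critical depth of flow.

At critical depth, Q² T / (g A³) = 1, i.e. A³/T = Q²/g = 2900²/32.2 = 261200.
Trying y = 6.9 ft: A³/T = 54170 — low.
Trying y = 11.2 ft: A³/T = 422700 — high.
Trying y = 10 ft: A³/T = 258700 — close enough.

y_c = 10 ft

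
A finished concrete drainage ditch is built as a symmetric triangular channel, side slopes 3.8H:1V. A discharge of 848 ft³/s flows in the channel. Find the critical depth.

y_c = 4.99 ft

At critical depth, Q² T / (g A³) = 1, i.e. A³/T = Q²/g = 848²/32.2 = 22330.
Try y = 6.17 ft: A³/T = 64560 — too large.
Try y = 3.72 ft: A³/T = 5143 — too small.
Try y = 4.99 ft: A³/T = 22340 — matches.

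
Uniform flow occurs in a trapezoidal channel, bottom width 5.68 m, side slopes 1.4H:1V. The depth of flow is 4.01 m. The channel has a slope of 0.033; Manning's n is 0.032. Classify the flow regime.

supercritical

With bottom width b = 5.68 m and side slope z = 1.4: A = (b + zy)y = (5.68 + 1.4×4.01)×4.01 = 45.29 m²; P = b + 2y√(1+z²) = 5.68 + 2×4.01×1.72 = 19.48 m.
Hydraulic radius R = A/P = 45.29/19.48 = 2.325 m.
V = (1/n) R^(2/3) √S = (1/0.032) × 2.325^(2/3) × √0.033 = 9.963 m/s. Hydraulic depth D_h = A/T = 45.29/16.91 = 2.679 m.
Froude number Fr = V/√(g·D_h) = 9.963/√(9.81×2.679) = 1.94, which is greater than 1, so the flow is supercritical.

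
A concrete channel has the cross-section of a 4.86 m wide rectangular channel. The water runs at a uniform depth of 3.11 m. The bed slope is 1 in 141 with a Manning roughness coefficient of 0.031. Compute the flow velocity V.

Flow area A = b·y = 4.86 × 3.11 = 15.11 m². Wetted perimeter P = b + 2y = 4.86 + 2×3.11 = 11.08 m.
Hydraulic radius R = A/P = 15.11/11.08 = 1.364 m.
From Manning's equation, V = (1/n) R^(2/3) S^(1/2) = (1/0.031) × 1.364^(2/3) × 0.007092^(1/2) = 3.34 m/s.

V = 3.34 m/s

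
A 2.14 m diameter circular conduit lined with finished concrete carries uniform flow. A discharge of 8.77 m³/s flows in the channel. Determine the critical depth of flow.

y_c = 1.41 m

At critical depth, Q² T / (g A³) = 1, i.e. A³/T = Q²/g = 8.77²/9.81 = 7.84.
Trying y = 1.71 m: A³/T = 17.06 — too large.
Trying y = 1.17 m: A³/T = 3.823 — too small.
Trying y = 1.41 m: A³/T = 7.827 — ≈ 7.84.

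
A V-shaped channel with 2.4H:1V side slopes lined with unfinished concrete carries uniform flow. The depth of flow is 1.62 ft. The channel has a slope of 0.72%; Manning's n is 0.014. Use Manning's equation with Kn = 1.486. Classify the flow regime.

supercritical

For a triangular section with side slope z = 2.4: A = zy² = 2.4×1.62² = 6.299 ft²; P = 2y√(1+z²) = 2×1.62×2.6 = 8.424 ft.
Hydraulic radius R = A/P = 6.299/8.424 = 0.7477 ft.
V = (1.486/n) R^(2/3) √S = (1.486/0.014) × 0.7477^(2/3) × √0.0072 = 7.419 ft/s. Hydraulic depth D_h = A/T = 6.299/7.776 = 0.81 ft.
Froude number Fr = V/√(g·D_h) = 7.419/√(32.2×0.81) = 1.45, which is greater than 1, so the flow is supercritical.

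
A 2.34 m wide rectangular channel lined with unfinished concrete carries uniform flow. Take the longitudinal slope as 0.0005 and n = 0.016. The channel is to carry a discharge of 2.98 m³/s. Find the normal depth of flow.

y_n = 1.27 m

Manning's equation rearranged: A R^(2/3) = nQ / (1·√S) = 0.016 × 2.98 / (√0.0005) = 2.132.
At y = 1.58 m: A R^(2/3) = 2.837 — too large.
At y = 1.08 m: A R^(2/3) = 1.72 — too small.
At y = 1.27 m: A R^(2/3) = 2.135 — ≈ 2.132.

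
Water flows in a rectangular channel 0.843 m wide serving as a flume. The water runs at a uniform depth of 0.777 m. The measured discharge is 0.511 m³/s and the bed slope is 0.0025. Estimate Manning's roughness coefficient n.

n = 0.027

Flow area A = b·y = 0.843 × 0.777 = 0.655 m². Wetted perimeter P = b + 2y = 0.843 + 2×0.777 = 2.397 m.
Hydraulic radius R = A/P = 0.655/2.397 = 0.2733 m.
Rearranging Manning's equation: n = (1/Q) A R^(2/3) S^(1/2) = (1/0.511) × 0.655 × 0.2733^(2/3) × √0.0025 = 0.027.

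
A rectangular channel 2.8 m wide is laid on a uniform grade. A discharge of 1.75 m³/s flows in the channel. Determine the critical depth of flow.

For a rectangular channel, critical depth y_c = (q²/g)^(1/3) where q = Q/b = 1.75/2.8 = 0.625 m²/s.
So y_c = (0.625²/9.81)^(1/3) = 0.341 m.

y_c = 0.341 m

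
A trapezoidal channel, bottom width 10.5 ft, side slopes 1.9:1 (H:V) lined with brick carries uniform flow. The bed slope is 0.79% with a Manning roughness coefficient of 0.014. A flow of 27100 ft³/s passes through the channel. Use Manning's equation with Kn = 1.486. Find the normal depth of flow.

y_n = 16.5 ft

Manning's equation rearranged: A R^(2/3) = nQ / (1.486·√S) = 0.014 × 27100 / (1.486 × √0.0079) = 2873.
Trying y = 11.4 ft: A R^(2/3) = 1233 — low.
Trying y = 16.5 ft: A R^(2/3) = 2873 — ≈ 2873.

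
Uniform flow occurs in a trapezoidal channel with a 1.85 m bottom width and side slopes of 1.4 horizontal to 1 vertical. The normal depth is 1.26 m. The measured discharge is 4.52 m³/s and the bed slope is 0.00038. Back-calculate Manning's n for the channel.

With bottom width b = 1.85 m and side slope z = 1.4: A = (b + zy)y = (1.85 + 1.4×1.26)×1.26 = 4.554 m²; P = b + 2y√(1+z²) = 1.85 + 2×1.26×1.72 = 6.186 m.
Hydraulic radius R = A/P = 4.554/6.186 = 0.7362 m.
Rearranging Manning's equation: n = (1/Q) A R^(2/3) S^(1/2) = (1/4.52) × 4.554 × 0.7362^(2/3) × √0.00038 = 0.016.

n = 0.016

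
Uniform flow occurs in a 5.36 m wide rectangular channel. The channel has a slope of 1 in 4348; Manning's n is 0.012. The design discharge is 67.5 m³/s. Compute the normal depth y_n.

y_n = 6.5 m

Manning's equation rearranged: A R^(2/3) = nQ / (1·√S) = 0.012 × 67.5 / (√0.00023) = 53.41.
Try y = 7.72 m: A R^(2/3) = 65.45 — over.
Try y = 4.94 m: A R^(2/3) = 38.27 — short.
Try y = 6.5 m: A R^(2/3) = 53.4 — close enough.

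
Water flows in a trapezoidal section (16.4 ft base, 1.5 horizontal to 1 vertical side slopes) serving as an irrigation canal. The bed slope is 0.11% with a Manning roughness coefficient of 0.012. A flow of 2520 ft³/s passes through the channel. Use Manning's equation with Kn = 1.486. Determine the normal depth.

Manning's equation rearranged: A R^(2/3) = nQ / (1.486·√S) = 0.012 × 2520 / (1.486 × √0.0011) = 613.6.
Trying y = 6.4 ft: A R^(2/3) = 434.2 — short.
Trying y = 7.67 ft: A R^(2/3) = 614 — close enough.

y_n = 7.67 ft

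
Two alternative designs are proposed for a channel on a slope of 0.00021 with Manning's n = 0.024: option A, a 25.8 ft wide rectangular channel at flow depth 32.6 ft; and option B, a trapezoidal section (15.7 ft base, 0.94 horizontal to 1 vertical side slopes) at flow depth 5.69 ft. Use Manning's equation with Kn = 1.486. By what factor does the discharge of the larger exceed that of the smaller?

Channel A: Flow area A = b·y = 25.8 × 32.6 = 841.1 ft². Wetted perimeter P = b + 2y = 25.8 + 2×32.6 = 91 ft. Hydraulic radius R = A/P = 841.1/91 = 9.243 ft. Q_A = (1.486/0.024)·841.1·9.243^(2/3)·√0.00021 = 3324 ft³/s.
Channel B: With bottom width b = 15.7 ft and side slope z = 0.94: A = (b + zy)y = (15.7 + 0.94×5.69)×5.69 = 119.8 ft²; P = b + 2y√(1+z²) = 15.7 + 2×5.69×1.372 = 31.32 ft. Hydraulic radius R = A/P = 119.8/31.32 = 3.824 ft. Q_B = (1.486/0.024)·119.8·3.824^(2/3)·√0.00021 = 262.8 ft³/s.
The larger discharge is 3324 ft³/s and the smaller is 262.8 ft³/s; the ratio is 12.6.

12.6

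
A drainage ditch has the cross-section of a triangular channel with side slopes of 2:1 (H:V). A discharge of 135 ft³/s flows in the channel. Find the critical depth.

At critical depth, Q² T / (g A³) = 1, i.e. A³/T = Q²/g = 135²/32.2 = 566.
At y = 2.51 ft: A³/T = 199.3 — too small.
At y = 3.81 ft: A³/T = 1606 — too large.
At y = 3.09 ft: A³/T = 563.4 — matches.

y_c = 3.09 ft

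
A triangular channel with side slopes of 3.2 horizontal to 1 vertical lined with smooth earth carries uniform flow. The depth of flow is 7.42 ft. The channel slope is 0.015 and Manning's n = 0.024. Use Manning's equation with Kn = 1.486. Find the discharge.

Q = 3100 ft³/s

For a triangular section with side slope z = 3.2: A = zy² = 3.2×7.42² = 176.2 ft²; P = 2y√(1+z²) = 2×7.42×3.353 = 49.75 ft.
Hydraulic radius R = A/P = 176.2/49.75 = 3.541 ft.
Manning's equation: Q = (1.486/n) A R^(2/3) S^(1/2) = (1.486/0.024) × 176.2 × 3.541^(2/3) × 0.015^(1/2) = 3100 ft³/s.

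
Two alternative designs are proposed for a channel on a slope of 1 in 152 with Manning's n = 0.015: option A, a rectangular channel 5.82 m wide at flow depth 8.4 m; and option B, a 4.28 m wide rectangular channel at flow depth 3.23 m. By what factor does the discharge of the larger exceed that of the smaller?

Channel A: Flow area A = b·y = 5.82 × 8.4 = 48.89 m². Wetted perimeter P = b + 2y = 5.82 + 2×8.4 = 22.62 m. Hydraulic radius R = A/P = 48.89/22.62 = 2.161 m. Q_A = (1/0.015)·48.89·2.161^(2/3)·√0.006579 = 441.9 m³/s.
Channel B: Flow area A = b·y = 4.28 × 3.23 = 13.82 m². Wetted perimeter P = b + 2y = 4.28 + 2×3.23 = 10.74 m. Hydraulic radius R = A/P = 13.82/10.74 = 1.287 m. Q_B = (1/0.015)·13.82·1.287^(2/3)·√0.006579 = 88.46 m³/s.
The larger discharge is 441.9 m³/s and the smaller is 88.46 m³/s; the ratio is 5.

5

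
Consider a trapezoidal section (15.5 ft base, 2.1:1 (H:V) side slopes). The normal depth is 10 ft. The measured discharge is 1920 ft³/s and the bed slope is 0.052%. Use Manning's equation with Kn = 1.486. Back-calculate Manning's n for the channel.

With bottom width b = 15.5 ft and side slope z = 2.1: A = (b + zy)y = (15.5 + 2.1×10)×10 = 365 ft²; P = b + 2y√(1+z²) = 15.5 + 2×10×2.326 = 62.02 ft.
Hydraulic radius R = A/P = 365/62.02 = 5.885 ft.
Rearranging Manning's equation: n = (1.486/Q) A R^(2/3) S^(1/2) = (1.486/1920) × 365 × 5.885^(2/3) × √0.00052 = 0.021.

n = 0.021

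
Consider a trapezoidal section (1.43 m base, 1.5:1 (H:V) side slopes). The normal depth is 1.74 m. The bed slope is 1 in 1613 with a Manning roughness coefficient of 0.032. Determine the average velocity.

V = 0.732 m/s

With bottom width b = 1.43 m and side slope z = 1.5: A = (b + zy)y = (1.43 + 1.5×1.74)×1.74 = 7.03 m²; P = b + 2y√(1+z²) = 1.43 + 2×1.74×1.803 = 7.704 m.
Hydraulic radius R = A/P = 7.03/7.704 = 0.9125 m.
From Manning's equation, V = (1/n) R^(2/3) S^(1/2) = (1/0.032) × 0.9125^(2/3) × 0.00062^(1/2) = 0.732 m/s.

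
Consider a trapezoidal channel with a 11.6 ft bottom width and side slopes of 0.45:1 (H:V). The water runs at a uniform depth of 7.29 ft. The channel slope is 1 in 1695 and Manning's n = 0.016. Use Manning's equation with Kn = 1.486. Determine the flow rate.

Q = 610 ft³/s

With bottom width b = 11.6 ft and side slope z = 0.45: A = (b + zy)y = (11.6 + 0.45×7.29)×7.29 = 108.5 ft²; P = b + 2y√(1+z²) = 11.6 + 2×7.29×1.097 = 27.59 ft.
Hydraulic radius R = A/P = 108.5/27.59 = 3.932 ft.
Manning's equation: Q = (1.486/n) A R^(2/3) S^(1/2) = (1.486/0.016) × 108.5 × 3.932^(2/3) × 0.00059^(1/2) = 610 ft³/s.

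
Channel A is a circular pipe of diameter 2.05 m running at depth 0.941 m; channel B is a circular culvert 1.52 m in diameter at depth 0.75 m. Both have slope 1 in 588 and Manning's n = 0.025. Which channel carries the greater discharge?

channel A

Channel A: For a circular section of diameter D = 2.05 m at depth y = 0.941 m, the central angle is θ = 2 arccos(1 − 2y/D) = 2.978 rad. Then A = (D²/8)(θ − sin θ) = 1.478 m² and P = Dθ/2 = 3.052 m. Hydraulic radius R = A/P = 1.478/3.052 = 0.4844 m. Q_A = (1/0.025)·1.478·0.4844^(2/3)·√0.001701 = 1.504 m³/s.
Channel B: For a circular section of diameter D = 1.52 m at depth y = 0.75 m, the central angle is θ = 2 arccos(1 − 2y/D) = 3.115 rad. Then A = (D²/8)(θ − sin θ) = 0.8921 m² and P = Dθ/2 = 2.368 m. Hydraulic radius R = A/P = 0.8921/2.368 = 0.3768 m. Q_B = (1/0.025)·0.8921·0.3768^(2/3)·√0.001701 = 0.7677 m³/s.
Q_A = 1.504 m³/s vs Q_B = 0.7677 m³/s, so channel A carries more.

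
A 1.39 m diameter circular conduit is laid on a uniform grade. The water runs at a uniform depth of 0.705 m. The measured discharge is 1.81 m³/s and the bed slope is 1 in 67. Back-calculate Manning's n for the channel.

For a circular section of diameter D = 1.39 m at depth y = 0.705 m, the central angle is θ = 2 arccos(1 − 2y/D) = 3.17 rad. Then A = (D²/8)(θ − sin θ) = 0.7726 m² and P = Dθ/2 = 2.203 m.
Hydraulic radius R = A/P = 0.7726/2.203 = 0.3507 m.
Rearranging Manning's equation: n = (1/Q) A R^(2/3) S^(1/2) = (1/1.81) × 0.7726 × 0.3507^(2/3) × √0.01493 = 0.0259.

n = 0.0259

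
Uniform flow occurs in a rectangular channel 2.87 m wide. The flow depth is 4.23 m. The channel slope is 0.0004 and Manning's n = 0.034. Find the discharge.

Flow area A = b·y = 2.87 × 4.23 = 12.14 m². Wetted perimeter P = b + 2y = 2.87 + 2×4.23 = 11.33 m.
Hydraulic radius R = A/P = 12.14/11.33 = 1.072 m.
Manning's equation: Q = (1/n) A R^(2/3) S^(1/2) = (1/0.034) × 12.14 × 1.072^(2/3) × 0.0004^(1/2) = 7.48 m³/s.

Q = 7.48 m³/s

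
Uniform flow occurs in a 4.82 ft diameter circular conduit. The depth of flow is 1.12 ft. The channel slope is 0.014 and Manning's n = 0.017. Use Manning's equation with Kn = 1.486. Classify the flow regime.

For a circular section of diameter D = 4.82 ft at depth y = 1.12 ft, the central angle is θ = 2 arccos(1 − 2y/D) = 2.012 rad. Then A = (D²/8)(θ − sin θ) = 3.217 ft² and P = Dθ/2 = 4.849 ft.
Hydraulic radius R = A/P = 3.217/4.849 = 0.6634 ft.
V = (1.486/n) R^(2/3) √S = (1.486/0.017) × 0.6634^(2/3) × √0.014 = 7.867 ft/s. Hydraulic depth D_h = A/T = 3.217/4.071 = 0.7901 ft.
Froude number Fr = V/√(g·D_h) = 7.867/√(32.2×0.7901) = 1.56, which is greater than 1, so the flow is supercritical.

supercritical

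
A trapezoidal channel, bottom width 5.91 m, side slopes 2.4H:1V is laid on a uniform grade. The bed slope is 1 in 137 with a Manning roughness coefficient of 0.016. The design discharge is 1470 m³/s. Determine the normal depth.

Manning's equation rearranged: A R^(2/3) = nQ / (1·√S) = 0.016 × 1470 / (√0.007299) = 275.3.
Try y = 4.31 m: A R^(2/3) = 128.1 — short.
Try y = 7.73 m: A R^(2/3) = 484.5 — over.
Try y = 6.06 m: A R^(2/3) = 275.4 — matches.

y_n = 6.06 m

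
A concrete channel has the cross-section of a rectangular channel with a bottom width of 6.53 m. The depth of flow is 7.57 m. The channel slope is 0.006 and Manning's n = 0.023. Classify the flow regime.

Flow area A = b·y = 6.53 × 7.57 = 49.43 m². Wetted perimeter P = b + 2y = 6.53 + 2×7.57 = 21.67 m.
Hydraulic radius R = A/P = 49.43/21.67 = 2.281 m.
V = (1/n) R^(2/3) √S = (1/0.023) × 2.281^(2/3) × √0.006 = 5.836 m/s. Hydraulic depth D_h = A/T = 49.43/6.53 = 7.57 m.
Froude number Fr = V/√(g·D_h) = 5.836/√(9.81×7.57) = 0.677, which is less than 1, so the flow is subcritical.

subcritical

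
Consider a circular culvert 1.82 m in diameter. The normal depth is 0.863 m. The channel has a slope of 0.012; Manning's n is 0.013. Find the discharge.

For a circular section of diameter D = 1.82 m at depth y = 0.863 m, the central angle is θ = 2 arccos(1 − 2y/D) = 3.038 rad. Then A = (D²/8)(θ − sin θ) = 1.215 m² and P = Dθ/2 = 2.765 m.
Hydraulic radius R = A/P = 1.215/2.765 = 0.4396 m.
Manning's equation: Q = (1/n) A R^(2/3) S^(1/2) = (1/0.013) × 1.215 × 0.4396^(2/3) × 0.012^(1/2) = 5.92 m³/s.

Q = 5.92 m³/s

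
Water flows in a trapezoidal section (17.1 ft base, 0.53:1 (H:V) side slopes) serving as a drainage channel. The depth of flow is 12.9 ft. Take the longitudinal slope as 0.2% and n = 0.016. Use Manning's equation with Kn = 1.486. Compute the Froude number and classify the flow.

With bottom width b = 17.1 ft and side slope z = 0.53: A = (b + zy)y = (17.1 + 0.53×12.9)×12.9 = 308.8 ft²; P = b + 2y√(1+z²) = 17.1 + 2×12.9×1.132 = 46.3 ft.
Hydraulic radius R = A/P = 308.8/46.3 = 6.669 ft.
V = (1.486/n) R^(2/3) √S = (1.486/0.016) × 6.669^(2/3) × √0.002 = 14.72 ft/s. Hydraulic depth D_h = A/T = 308.8/30.77 = 10.03 ft.
Froude number Fr = V/√(g·D_h) = 14.72/√(32.2×10.03) = 0.819, which is less than 1, so the flow is subcritical.

subcritical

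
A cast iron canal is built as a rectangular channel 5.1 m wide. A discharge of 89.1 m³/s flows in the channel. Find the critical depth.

For a rectangular channel, critical depth y_c = (q²/g)^(1/3) where q = Q/b = 89.1/5.1 = 17.47 m²/s.
So y_c = (17.47²/9.81)^(1/3) = 3.15 m.

y_c = 3.15 m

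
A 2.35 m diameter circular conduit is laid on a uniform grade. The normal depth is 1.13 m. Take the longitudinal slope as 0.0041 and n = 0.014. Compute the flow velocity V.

V = 3.15 m/s

For a circular section of diameter D = 2.35 m at depth y = 1.13 m, the central angle is θ = 2 arccos(1 − 2y/D) = 3.065 rad. Then A = (D²/8)(θ − sin θ) = 2.063 m² and P = Dθ/2 = 3.601 m.
Hydraulic radius R = A/P = 2.063/3.601 = 0.5728 m.
From Manning's equation, V = (1/n) R^(2/3) S^(1/2) = (1/0.014) × 0.5728^(2/3) × 0.0041^(1/2) = 3.15 m/s.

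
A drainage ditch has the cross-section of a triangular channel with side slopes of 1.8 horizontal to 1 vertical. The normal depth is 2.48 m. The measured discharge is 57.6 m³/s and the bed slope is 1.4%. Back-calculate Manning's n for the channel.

n = 0.024

For a triangular section with side slope z = 1.8: A = zy² = 1.8×2.48² = 11.07 m²; P = 2y√(1+z²) = 2×2.48×2.059 = 10.21 m.
Hydraulic radius R = A/P = 11.07/10.21 = 1.084 m.
Rearranging Manning's equation: n = (1/Q) A R^(2/3) S^(1/2) = (1/57.6) × 11.07 × 1.084^(2/3) × √0.014 = 0.024.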